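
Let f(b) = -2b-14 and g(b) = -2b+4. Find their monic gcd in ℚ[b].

Apply the Euclidean algorithm:
  -2b-14 = (-2b+4) + (-18)
  -2b+4 = ((1/9)b-2/9)(-18) + (0)
The last nonzero remainder is the constant -18, so the polynomials are coprime and gcd = 1.

1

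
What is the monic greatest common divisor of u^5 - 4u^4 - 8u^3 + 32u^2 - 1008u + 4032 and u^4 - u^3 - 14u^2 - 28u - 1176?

Euclidean algorithm in ℚ[u]:
  u^5 - 4u^4 - 8u^3 + 32u^2 - 1008u + 4032 = (u - 3)(u^4 - u^3 - 14u^2 - 28u - 1176) + (3u^3 + 18u^2 + 84u + 504)
  u^4 - u^3 - 14u^2 - 28u - 1176 = ((1/3)u - 7/3)(3u^3 + 18u^2 + 84u + 504) + (0)
Last nonzero remainder: 3u^3 + 18u^2 + 84u + 504. Dividing through by 3 gives the monic gcd u^3 + 6u^2 + 28u + 168.

u^3 + 6u^2 + 28u + 168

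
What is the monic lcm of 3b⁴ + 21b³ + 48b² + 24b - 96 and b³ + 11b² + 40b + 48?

Apply the Euclidean algorithm:
  3b⁴ + 21b³ + 48b² + 24b - 96 = (3b - 12)(b³ + 11b² + 40b + 48) + (60b² + 360b + 480)
  b³ + 11b² + 40b + 48 = ((1/60)b + 1/12)(60b² + 360b + 480) + (2b + 8)
  60b² + 360b + 480 = (30b + 60)(2b + 8) + (0)
Last nonzero remainder: 2b + 8. Dividing through by 2 gives the monic gcd b + 4.
Then lcm(f, g) = f·g / gcd(f, g); expanding and making the result monic gives the answer.

b⁶ + 14b⁵ + 77b⁴ + 204b³ + 216b² - 128b - 384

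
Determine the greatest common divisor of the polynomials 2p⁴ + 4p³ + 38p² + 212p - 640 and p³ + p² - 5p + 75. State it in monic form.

p + 5

Repeated division with remainder:
  2p⁴ + 4p³ + 38p² + 212p - 640 = (2p + 2)(p³ + p² - 5p + 75) + (46p² + 72p - 790)
  p³ + p² - 5p + 75 = ((1/46)p - 13/1058)(46p² + 72p - 790) + ((6908/529)p + 34540/529)
  46p² + 72p - 790 = ((12167/3454)p - 41791/3454)((6908/529)p + 34540/529) + (0)
Last nonzero remainder: (6908/529)p + 34540/529. Dividing through by 6908/529 gives the monic gcd p + 5.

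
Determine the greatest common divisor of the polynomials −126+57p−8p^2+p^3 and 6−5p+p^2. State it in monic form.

−3+p

Repeated division with remainder:
  p^3−8p^2+57p−126 = (p−3)(p^2−5p+6) + (36p−108)
  p^2−5p+6 = ((1/36)p−1/18)(36p−108) + (0)
Last nonzero remainder: 36p−108. Dividing through by 36 gives the monic gcd p−3.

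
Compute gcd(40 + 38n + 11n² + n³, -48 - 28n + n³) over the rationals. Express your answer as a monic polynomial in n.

Repeated division with remainder:
  n³ + 11n² + 38n + 40 = (n³ - 28n - 48) + (11n² + 66n + 88)
  n³ - 28n - 48 = ((1/11)n - 6/11)(11n² + 66n + 88) + (0)
Last nonzero remainder: 11n² + 66n + 88. Dividing through by 11 gives the monic gcd n² + 6n + 8.

8 + 6n + n²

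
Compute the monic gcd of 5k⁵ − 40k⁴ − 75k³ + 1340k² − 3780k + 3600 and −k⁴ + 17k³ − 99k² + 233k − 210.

k³ − 10k² + 29k − 30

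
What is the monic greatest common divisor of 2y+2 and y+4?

By polynomial division,
  2y+2 = (2)(y+4) + (-6)
  y+4 = (-(1/6)y-2/3)(-6) + (0)
The last nonzero remainder is the constant -6, so the polynomials are coprime and gcd = 1.

1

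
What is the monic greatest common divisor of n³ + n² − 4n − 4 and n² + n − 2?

By polynomial division,
  n³ + n² − 4n − 4 = (n)(n² + n − 2) + (−2n − 4)
  n² + n − 2 = (−(1/2)n + 1/2)(−2n − 4) + (0)
Last nonzero remainder: −2n − 4. Dividing through by −2 gives the monic gcd n + 2.

n + 2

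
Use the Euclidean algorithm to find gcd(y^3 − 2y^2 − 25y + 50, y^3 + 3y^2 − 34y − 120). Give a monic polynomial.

y + 5

By polynomial division,
  y^3 − 2y^2 − 25y + 50 = (y^3 + 3y^2 − 34y − 120) + (−5y^2 + 9y + 170)
  y^3 + 3y^2 − 34y − 120 = (−(1/5)y − 24/25)(−5y^2 + 9y + 170) + ((216/25)y + 216/5)
  −5y^2 + 9y + 170 = (−(125/216)y + 425/108)((216/25)y + 216/5) + (0)
Last nonzero remainder: (216/25)y + 216/5. Dividing through by 216/25 gives the monic gcd y + 5.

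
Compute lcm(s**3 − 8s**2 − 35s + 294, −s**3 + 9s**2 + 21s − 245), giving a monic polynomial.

Euclidean algorithm in ℚ[s]:
  s**3 − 8s**2 − 35s + 294 = (−1)(−s**3 + 9s**2 + 21s − 245) + (s**2 − 14s + 49)
  −s**3 + 9s**2 + 21s − 245 = (−s − 5)(s**2 − 14s + 49) + (0)
The last nonzero remainder s**2 − 14s + 49 is already monic.
Then lcm(f, g) = f·g / gcd(f, g); expanding and making the result monic gives the answer.

s**4 − 3s**3 − 75s**2 + 119s + 1470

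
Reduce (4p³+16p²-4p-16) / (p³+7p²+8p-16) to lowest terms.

(4p+4)/(p+4)

Apply the Euclidean algorithm:
  4p³+16p²-4p-16 = (4)(p³+7p²+8p-16) + (-12p²-36p+48)
  p³+7p²+8p-16 = (-(1/12)p-1/3)(-12p²-36p+48) + (0)
Last nonzero remainder: -12p²-36p+48. Dividing through by -12 gives the monic gcd p²+3p-4.
Cancel p²+3p-4 from numerator and denominator to get the reduced form.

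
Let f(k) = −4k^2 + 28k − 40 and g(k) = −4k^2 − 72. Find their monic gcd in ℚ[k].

Repeated division with remainder:
  −4k^2 + 28k − 40 = (−4k^2 − 72) + (28k + 32)
  −4k^2 − 72 = (−(1/7)k + 8/49)(28k + 32) + (−3784/49)
  28k + 32 = (−(343/946)k − 196/473)(−3784/49) + (0)
The last nonzero remainder is the constant −3784/49, so the polynomials are coprime and gcd = 1.

1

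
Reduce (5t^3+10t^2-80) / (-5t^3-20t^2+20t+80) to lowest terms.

Apply the Euclidean algorithm:
  5t^3+10t^2-80 = (-1)(-5t^3-20t^2+20t+80) + (-10t^2+20t)
  -5t^3-20t^2+20t+80 = ((1/2)t+3)(-10t^2+20t) + (-40t+80)
  -10t^2+20t = ((1/4)t)(-40t+80) + (0)
Last nonzero remainder: -40t+80. Dividing through by -40 gives the monic gcd t-2.
Cancel t-2 from numerator and denominator to get the reduced form.

(-t^2-4t-8)/(t^2+6t+8)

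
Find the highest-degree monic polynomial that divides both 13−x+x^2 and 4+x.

Apply the Euclidean algorithm:
  x^2−x+13 = (x−5)(x+4) + (33)
  x+4 = ((1/33)x+4/33)(33) + (0)
The last nonzero remainder is the constant 33, so the polynomials are coprime and gcd = 1.

1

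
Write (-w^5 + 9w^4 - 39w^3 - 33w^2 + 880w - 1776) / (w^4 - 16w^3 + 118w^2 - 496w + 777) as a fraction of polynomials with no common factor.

(-w^2 + 16)/(w - 7)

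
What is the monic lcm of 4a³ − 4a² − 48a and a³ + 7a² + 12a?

a⁴ + 3a³ − 16a² − 48a

Euclidean algorithm in ℚ[a]:
  4a³ − 4a² − 48a = (4)(a³ + 7a² + 12a) + (−32a² − 96a)
  a³ + 7a² + 12a = (−(1/32)a − 1/8)(−32a² − 96a) + (0)
Last nonzero remainder: −32a² − 96a. Dividing through by −32 gives the monic gcd a² + 3a.
Then lcm(f, g) = f·g / gcd(f, g); expanding and making the result monic gives the answer.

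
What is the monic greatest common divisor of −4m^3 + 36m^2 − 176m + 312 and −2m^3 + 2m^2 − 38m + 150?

Apply the Euclidean algorithm:
  −4m^3 + 36m^2 − 176m + 312 = (2)(−2m^3 + 2m^2 − 38m + 150) + (32m^2 − 100m + 12)
  −2m^3 + 2m^2 − 38m + 150 = (−(1/16)m − 17/128)(32m^2 − 100m + 12) + (−(1617/32)m + 4851/32)
  32m^2 − 100m + 12 = (−(1024/1617)m + 128/1617)(−(1617/32)m + 4851/32) + (0)
Last nonzero remainder: −(1617/32)m + 4851/32. Dividing through by −1617/32 gives the monic gcd m − 3.

m − 3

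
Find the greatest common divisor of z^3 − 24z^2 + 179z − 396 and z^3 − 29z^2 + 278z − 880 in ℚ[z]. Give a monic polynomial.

z − 11

Repeated division with remainder:
  z^3 − 24z^2 + 179z − 396 = (z^3 − 29z^2 + 278z − 880) + (5z^2 − 99z + 484)
  z^3 − 29z^2 + 278z − 880 = ((1/5)z − 46/25)(5z^2 − 99z + 484) + (−(24/25)z + 264/25)
  5z^2 − 99z + 484 = (−(125/24)z + 275/6)(−(24/25)z + 264/25) + (0)
Last nonzero remainder: −(24/25)z + 264/25. Dividing through by −24/25 gives the monic gcd z − 11.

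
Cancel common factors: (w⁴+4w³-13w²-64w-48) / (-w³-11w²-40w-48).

Euclidean algorithm in ℚ[w]:
  w⁴+4w³-13w²-64w-48 = (-w+7)(-w³-11w²-40w-48) + (24w²+168w+288)
  -w³-11w²-40w-48 = (-(1/24)w-1/6)(24w²+168w+288) + (0)
Last nonzero remainder: 24w²+168w+288. Dividing through by 24 gives the monic gcd w²+7w+12.
Cancel w²+7w+12 from numerator and denominator to get the reduced form.

(-w²+3w+4)/(w+4)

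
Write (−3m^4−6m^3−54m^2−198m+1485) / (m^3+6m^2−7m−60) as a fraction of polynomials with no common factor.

(−3m^2−99)/(m+4)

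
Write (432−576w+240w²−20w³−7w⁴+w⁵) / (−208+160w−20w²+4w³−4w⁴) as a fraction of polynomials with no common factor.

By polynomial division,
  w⁵−7w⁴−20w³+240w²−576w+432 = (−(1/4)w+3/2)(−4w⁴+4w³−20w²+160w−208) + (−31w³+310w²−868w+744)
  −4w⁴+4w³−20w²+160w−208 = ((4/31)w+36/31)(−31w³+310w²−868w+744) + (−268w²+1072w−1072)
  −31w³+310w²−868w+744 = ((31/268)w−93/134)(−268w²+1072w−1072) + (0)
Last nonzero remainder: −268w²+1072w−1072. Dividing through by −268 gives the monic gcd w²−4w+4.
Cancel w²−4w+4 from numerator and denominator to get the reduced form.

(−108+36w+3w²−w³)/(52+12w+4w²)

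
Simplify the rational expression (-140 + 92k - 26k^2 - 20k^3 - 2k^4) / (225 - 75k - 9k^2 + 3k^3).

Apply the Euclidean algorithm:
  -2k^4 - 20k^3 - 26k^2 + 92k - 140 = (-(2/3)k - 26/3)(3k^3 - 9k^2 - 75k + 225) + (-154k^2 - 408k + 1810)
  3k^3 - 9k^2 - 75k + 225 = (-(3/154)k + 1305/11858)(-154k^2 - 408k + 1810) + ((30600/5929)k + 153000/5929)
  -154k^2 - 408k + 1810 = (-(456533/15300)k + 1073149/15300)((30600/5929)k + 153000/5929) + (0)
Last nonzero remainder: (30600/5929)k + 153000/5929. Dividing through by 30600/5929 gives the monic gcd k + 5.
Cancel k + 5 from numerator and denominator to get the reduced form.

(-28 + 24k - 10k^2 - 2k^3)/(45 - 24k + 3k^2)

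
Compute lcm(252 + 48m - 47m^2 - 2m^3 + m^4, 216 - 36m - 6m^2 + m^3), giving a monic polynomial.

9072 - 1296m - 2016m^2 + 540m^3 + 13m^4 - 14m^5 + m^6

By polynomial division,
  m^4 - 2m^3 - 47m^2 + 48m + 252 = (m + 4)(m^3 - 6m^2 - 36m + 216) + (13m^2 - 24m - 612)
  m^3 - 6m^2 - 36m + 216 = ((1/13)m - 54/169)(13m^2 - 24m - 612) + ((576/169)m + 3456/169)
  13m^2 - 24m - 612 = ((2197/576)m - 2873/96)((576/169)m + 3456/169) + (0)
Last nonzero remainder: (576/169)m + 3456/169. Dividing through by 576/169 gives the monic gcd m + 6.
Then lcm(f, g) = f·g / gcd(f, g); expanding and making the result monic gives the answer.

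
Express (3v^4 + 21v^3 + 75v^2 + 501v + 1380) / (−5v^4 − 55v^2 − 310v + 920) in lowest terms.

(−3v − 15)/(5v − 10)

Apply the Euclidean algorithm:
  3v^4 + 21v^3 + 75v^2 + 501v + 1380 = (−3/5)(−5v^4 − 55v^2 − 310v + 920) + (21v^3 + 42v^2 + 315v + 1932)
  −5v^4 − 55v^2 − 310v + 920 = (−(5/21)v + 10/21)(21v^3 + 42v^2 + 315v + 1932) + (0)
Last nonzero remainder: 21v^3 + 42v^2 + 315v + 1932. Dividing through by 21 gives the monic gcd v^3 + 2v^2 + 15v + 92.
Cancel v^3 + 2v^2 + 15v + 92 from numerator and denominator to get the reduced form.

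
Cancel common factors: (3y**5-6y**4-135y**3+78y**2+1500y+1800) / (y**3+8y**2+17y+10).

(3y**3-27y**2+24y+180)/(y+1)

Apply the Euclidean algorithm:
  3y**5-6y**4-135y**3+78y**2+1500y+1800 = (3y**2-30y+54)(y**3+8y**2+17y+10) + (126y**2+882y+1260)
  y**3+8y**2+17y+10 = ((1/126)y+1/126)(126y**2+882y+1260) + (0)
Last nonzero remainder: 126y**2+882y+1260. Dividing through by 126 gives the monic gcd y**2+7y+10.
Cancel y**2+7y+10 from numerator and denominator to get the reduced form.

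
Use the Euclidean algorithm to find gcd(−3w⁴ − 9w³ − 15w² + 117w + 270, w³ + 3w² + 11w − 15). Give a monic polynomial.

Euclidean algorithm in ℚ[w]:
  −3w⁴ − 9w³ − 15w² + 117w + 270 = (−3w)(w³ + 3w² + 11w − 15) + (18w² + 72w + 270)
  w³ + 3w² + 11w − 15 = ((1/18)w − 1/18)(18w² + 72w + 270) + (0)
Last nonzero remainder: 18w² + 72w + 270. Dividing through by 18 gives the monic gcd w² + 4w + 15.

w² + 4w + 15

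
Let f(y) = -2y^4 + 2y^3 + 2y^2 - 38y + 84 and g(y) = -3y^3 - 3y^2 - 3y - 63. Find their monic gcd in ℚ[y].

By polynomial division,
  -2y^4 + 2y^3 + 2y^2 - 38y + 84 = ((2/3)y - 4/3)(-3y^3 - 3y^2 - 3y - 63) + (0)
Last nonzero remainder: -3y^3 - 3y^2 - 3y - 63. Dividing through by -3 gives the monic gcd y^3 + y^2 + y + 21.

y^3 + y^2 + y + 21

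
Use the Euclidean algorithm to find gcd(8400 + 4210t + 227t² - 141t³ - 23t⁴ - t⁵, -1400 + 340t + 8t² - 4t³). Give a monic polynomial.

-50 + 5t + t²

Repeated division with remainder:
  -t⁵ - 23t⁴ - 141t³ + 227t² + 4210t + 8400 = ((1/4)t² + (25/4)t + 69)(-4t³ + 8t² + 340t - 1400) + (-2100t² - 10500t + 105000)
  -4t³ + 8t² + 340t - 1400 = ((1/525)t - 1/75)(-2100t² - 10500t + 105000) + (0)
Last nonzero remainder: -2100t² - 10500t + 105000. Dividing through by -2100 gives the monic gcd t² + 5t - 50.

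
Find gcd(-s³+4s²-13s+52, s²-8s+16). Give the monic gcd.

s-4

Apply the Euclidean algorithm:
  -s³+4s²-13s+52 = (-s-4)(s²-8s+16) + (-29s+116)
  s²-8s+16 = (-(1/29)s+4/29)(-29s+116) + (0)
Last nonzero remainder: -29s+116. Dividing through by -29 gives the monic gcd s-4.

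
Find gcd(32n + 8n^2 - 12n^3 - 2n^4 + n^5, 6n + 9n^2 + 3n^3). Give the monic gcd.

2n + n^2

Repeated division with remainder:
  n^5 - 2n^4 - 12n^3 + 8n^2 + 32n = ((1/3)n^2 - (5/3)n + 1/3)(3n^3 + 9n^2 + 6n) + (15n^2 + 30n)
  3n^3 + 9n^2 + 6n = ((1/5)n + 1/5)(15n^2 + 30n) + (0)
Last nonzero remainder: 15n^2 + 30n. Dividing through by 15 gives the monic gcd n^2 + 2n.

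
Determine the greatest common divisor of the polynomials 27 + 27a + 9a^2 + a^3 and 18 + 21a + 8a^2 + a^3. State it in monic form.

9 + 6a + a^2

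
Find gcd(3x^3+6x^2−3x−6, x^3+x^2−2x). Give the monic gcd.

x^2+x−2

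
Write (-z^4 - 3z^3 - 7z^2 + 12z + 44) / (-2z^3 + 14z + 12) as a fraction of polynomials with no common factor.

(z^3 + z^2 + 5z - 22)/(2z^2 - 4z - 6)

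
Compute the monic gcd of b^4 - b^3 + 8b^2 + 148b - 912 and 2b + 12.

b + 6

Apply the Euclidean algorithm:
  b^4 - b^3 + 8b^2 + 148b - 912 = ((1/2)b^3 - (7/2)b^2 + 25b - 76)(2b + 12) + (0)
Last nonzero remainder: 2b + 12. Dividing through by 2 gives the monic gcd b + 6.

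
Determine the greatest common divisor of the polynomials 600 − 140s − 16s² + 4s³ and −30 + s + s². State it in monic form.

−30 + s + s²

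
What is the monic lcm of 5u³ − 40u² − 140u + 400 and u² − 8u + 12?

Euclidean algorithm in ℚ[u]:
  5u³ − 40u² − 140u + 400 = (5u)(u² − 8u + 12) + (−200u + 400)
  u² − 8u + 12 = (−(1/200)u + 3/100)(−200u + 400) + (0)
Last nonzero remainder: −200u + 400. Dividing through by −200 gives the monic gcd u − 2.
Then lcm(f, g) = f·g / gcd(f, g); expanding and making the result monic gives the answer.

u⁴ − 14u³ + 20u² + 248u − 480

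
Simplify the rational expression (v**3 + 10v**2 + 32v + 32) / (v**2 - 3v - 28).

(v**2 + 6v + 8)/(v - 7)

Euclidean algorithm in ℚ[v]:
  v**3 + 10v**2 + 32v + 32 = (v + 13)(v**2 - 3v - 28) + (99v + 396)
  v**2 - 3v - 28 = ((1/99)v - 7/99)(99v + 396) + (0)
Last nonzero remainder: 99v + 396. Dividing through by 99 gives the monic gcd v + 4.
Cancel v + 4 from numerator and denominator to get the reduced form.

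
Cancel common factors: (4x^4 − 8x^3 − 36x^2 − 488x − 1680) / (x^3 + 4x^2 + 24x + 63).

(4x^3 − 20x^2 + 24x − 560)/(x^2 + x + 21)

By polynomial division,
  4x^4 − 8x^3 − 36x^2 − 488x − 1680 = (4x − 24)(x^3 + 4x^2 + 24x + 63) + (−36x^2 − 164x − 168)
  x^3 + 4x^2 + 24x + 63 = (−(1/36)x + 5/324)(−36x^2 − 164x − 168) + ((1771/81)x + 1771/27)
  −36x^2 − 164x − 168 = (−(2916/1771)x − 648/253)((1771/81)x + 1771/27) + (0)
Last nonzero remainder: (1771/81)x + 1771/27. Dividing through by 1771/81 gives the monic gcd x + 3.
Cancel x + 3 from numerator and denominator to get the reduced form.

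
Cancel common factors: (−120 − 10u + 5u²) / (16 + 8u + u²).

(−30 + 5u)/(4 + u)

Apply the Euclidean algorithm:
  5u² − 10u − 120 = (5)(u² + 8u + 16) + (−50u − 200)
  u² + 8u + 16 = (−(1/50)u − 2/25)(−50u − 200) + (0)
Last nonzero remainder: −50u − 200. Dividing through by −50 gives the monic gcd u + 4.
Cancel u + 4 from numerator and denominator to get the reduced form.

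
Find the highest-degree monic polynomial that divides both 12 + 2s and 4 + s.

1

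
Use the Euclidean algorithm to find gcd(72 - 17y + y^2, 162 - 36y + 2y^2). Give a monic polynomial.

-9 + y

Euclidean algorithm in ℚ[y]:
  y^2 - 17y + 72 = (1/2)(2y^2 - 36y + 162) + (y - 9)
  2y^2 - 36y + 162 = (2y - 18)(y - 9) + (0)
The last nonzero remainder y - 9 is already monic.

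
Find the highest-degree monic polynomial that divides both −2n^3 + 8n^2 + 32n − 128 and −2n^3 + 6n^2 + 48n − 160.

n^2 − 8n + 16

Apply the Euclidean algorithm:
  −2n^3 + 8n^2 + 32n − 128 = (−2n^3 + 6n^2 + 48n − 160) + (2n^2 − 16n + 32)
  −2n^3 + 6n^2 + 48n − 160 = (−n − 5)(2n^2 − 16n + 32) + (0)
Last nonzero remainder: 2n^2 − 16n + 32. Dividing through by 2 gives the monic gcd n^2 − 8n + 16.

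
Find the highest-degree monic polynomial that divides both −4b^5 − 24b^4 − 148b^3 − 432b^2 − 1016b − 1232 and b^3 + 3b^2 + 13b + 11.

Euclidean algorithm in ℚ[b]:
  −4b^5 − 24b^4 − 148b^3 − 432b^2 − 1016b − 1232 = (−4b^2 − 12b − 60)(b^3 + 3b^2 + 13b + 11) + (−52b^2 − 104b − 572)
  b^3 + 3b^2 + 13b + 11 = (−(1/52)b − 1/52)(−52b^2 − 104b − 572) + (0)
Last nonzero remainder: −52b^2 − 104b − 572. Dividing through by −52 gives the monic gcd b^2 + 2b + 11.

b^2 + 2b + 11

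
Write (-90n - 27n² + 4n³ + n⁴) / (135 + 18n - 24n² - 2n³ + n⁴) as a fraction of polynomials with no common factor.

(6n + n²)/(-9 + n²)

Repeated division with remainder:
  n⁴ + 4n³ - 27n² - 90n = (n⁴ - 2n³ - 24n² + 18n + 135) + (6n³ - 3n² - 108n - 135)
  n⁴ - 2n³ - 24n² + 18n + 135 = ((1/6)n - 1/4)(6n³ - 3n² - 108n - 135) + (-(27/4)n² + (27/2)n + 405/4)
  6n³ - 3n² - 108n - 135 = (-(8/9)n - 4/3)(-(27/4)n² + (27/2)n + 405/4) + (0)
Last nonzero remainder: -(27/4)n² + (27/2)n + 405/4. Dividing through by -27/4 gives the monic gcd n² - 2n - 15.
Cancel n² - 2n - 15 from numerator and denominator to get the reduced form.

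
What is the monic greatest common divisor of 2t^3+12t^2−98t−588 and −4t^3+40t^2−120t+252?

t−7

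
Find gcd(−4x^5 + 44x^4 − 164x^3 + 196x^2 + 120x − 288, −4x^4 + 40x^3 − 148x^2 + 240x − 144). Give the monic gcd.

x^3 − 8x^2 + 21x − 18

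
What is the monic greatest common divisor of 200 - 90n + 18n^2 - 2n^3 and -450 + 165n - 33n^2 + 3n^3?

25 - 5n + n^2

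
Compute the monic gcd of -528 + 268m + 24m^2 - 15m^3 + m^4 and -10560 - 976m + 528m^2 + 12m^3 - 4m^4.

264 - 2m - 13m^2 + m^3

Apply the Euclidean algorithm:
  m^4 - 15m^3 + 24m^2 + 268m - 528 = (-1/4)(-4m^4 + 12m^3 + 528m^2 - 976m - 10560) + (-12m^3 + 156m^2 + 24m - 3168)
  -4m^4 + 12m^3 + 528m^2 - 976m - 10560 = ((1/3)m + 10/3)(-12m^3 + 156m^2 + 24m - 3168) + (0)
Last nonzero remainder: -12m^3 + 156m^2 + 24m - 3168. Dividing through by -12 gives the monic gcd m^3 - 13m^2 - 2m + 264.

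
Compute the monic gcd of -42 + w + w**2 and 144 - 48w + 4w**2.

Repeated division with remainder:
  w**2 + w - 42 = (1/4)(4w**2 - 48w + 144) + (13w - 78)
  4w**2 - 48w + 144 = ((4/13)w - 24/13)(13w - 78) + (0)
Last nonzero remainder: 13w - 78. Dividing through by 13 gives the monic gcd w - 6.

-6 + w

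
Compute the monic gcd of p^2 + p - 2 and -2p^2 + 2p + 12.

p + 2

Euclidean algorithm in ℚ[p]:
  p^2 + p - 2 = (-1/2)(-2p^2 + 2p + 12) + (2p + 4)
  -2p^2 + 2p + 12 = (-p + 3)(2p + 4) + (0)
Last nonzero remainder: 2p + 4. Dividing through by 2 gives the monic gcd p + 2.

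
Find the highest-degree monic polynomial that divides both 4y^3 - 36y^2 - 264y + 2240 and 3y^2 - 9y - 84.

y - 7

Apply the Euclidean algorithm:
  4y^3 - 36y^2 - 264y + 2240 = ((4/3)y - 8)(3y^2 - 9y - 84) + (-224y + 1568)
  3y^2 - 9y - 84 = (-(3/224)y - 3/56)(-224y + 1568) + (0)
Last nonzero remainder: -224y + 1568. Dividing through by -224 gives the monic gcd y - 7.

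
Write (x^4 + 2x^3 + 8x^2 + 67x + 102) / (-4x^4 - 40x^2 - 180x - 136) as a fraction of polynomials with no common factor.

(-x - 3)/(4x + 4)

By polynomial division,
  x^4 + 2x^3 + 8x^2 + 67x + 102 = (-1/4)(-4x^4 - 40x^2 - 180x - 136) + (2x^3 - 2x^2 + 22x + 68)
  -4x^4 - 40x^2 - 180x - 136 = (-2x - 2)(2x^3 - 2x^2 + 22x + 68) + (0)
Last nonzero remainder: 2x^3 - 2x^2 + 22x + 68. Dividing through by 2 gives the monic gcd x^3 - x^2 + 11x + 34.
Cancel x^3 - x^2 + 11x + 34 from numerator and denominator to get the reduced form.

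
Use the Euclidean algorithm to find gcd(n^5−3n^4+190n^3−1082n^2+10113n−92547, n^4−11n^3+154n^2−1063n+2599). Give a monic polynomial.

n^2−2n+113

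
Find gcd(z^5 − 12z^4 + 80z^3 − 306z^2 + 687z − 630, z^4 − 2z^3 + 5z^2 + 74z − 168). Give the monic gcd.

Apply the Euclidean algorithm:
  z^5 − 12z^4 + 80z^3 − 306z^2 + 687z − 630 = (z − 10)(z^4 − 2z^3 + 5z^2 + 74z − 168) + (55z^3 − 330z^2 + 1595z − 2310)
  z^4 − 2z^3 + 5z^2 + 74z − 168 = ((1/55)z + 4/55)(55z^3 − 330z^2 + 1595z − 2310) + (0)
Last nonzero remainder: 55z^3 − 330z^2 + 1595z − 2310. Dividing through by 55 gives the monic gcd z^3 − 6z^2 + 29z − 42.

z^3 − 6z^2 + 29z − 42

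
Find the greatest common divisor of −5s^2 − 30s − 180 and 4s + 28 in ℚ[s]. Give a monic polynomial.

Apply the Euclidean algorithm:
  −5s^2 − 30s − 180 = (−(5/4)s + 5/4)(4s + 28) + (−215)
  4s + 28 = (−(4/215)s − 28/215)(−215) + (0)
The last nonzero remainder is the constant −215, so the polynomials are coprime and gcd = 1.

1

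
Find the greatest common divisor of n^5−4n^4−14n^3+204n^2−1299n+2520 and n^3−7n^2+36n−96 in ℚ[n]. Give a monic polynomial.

Euclidean algorithm in ℚ[n]:
  n^5−4n^4−14n^3+204n^2−1299n+2520 = (n^2+3n−29)(n^3−7n^2+36n−96) + (−11n^2+33n−264)
  n^3−7n^2+36n−96 = (−(1/11)n+4/11)(−11n^2+33n−264) + (0)
Last nonzero remainder: −11n^2+33n−264. Dividing through by −11 gives the monic gcd n^2−3n+24.

n^2−3n+24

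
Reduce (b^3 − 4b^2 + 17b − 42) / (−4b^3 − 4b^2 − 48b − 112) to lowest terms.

By polynomial division,
  b^3 − 4b^2 + 17b − 42 = (−1/4)(−4b^3 − 4b^2 − 48b − 112) + (−5b^2 + 5b − 70)
  −4b^3 − 4b^2 − 48b − 112 = ((4/5)b + 8/5)(−5b^2 + 5b − 70) + (0)
Last nonzero remainder: −5b^2 + 5b − 70. Dividing through by −5 gives the monic gcd b^2 − b + 14.
Cancel b^2 − b + 14 from numerator and denominator to get the reduced form.

(−b + 3)/(4b + 8)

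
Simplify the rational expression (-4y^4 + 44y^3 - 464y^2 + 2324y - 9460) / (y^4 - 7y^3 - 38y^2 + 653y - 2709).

Euclidean algorithm in ℚ[y]:
  -4y^4 + 44y^3 - 464y^2 + 2324y - 9460 = (-4)(y^4 - 7y^3 - 38y^2 + 653y - 2709) + (16y^3 - 616y^2 + 4936y - 20296)
  y^4 - 7y^3 - 38y^2 + 653y - 2709 = ((1/16)y + 63/32)(16y^3 - 616y^2 + 4936y - 20296) + ((3465/4)y^2 - (31185/4)y + 148995/4)
  16y^3 - 616y^2 + 4936y - 20296 = ((64/3465)y - 1888/3465)((3465/4)y^2 - (31185/4)y + 148995/4) + (0)
Last nonzero remainder: (3465/4)y^2 - (31185/4)y + 148995/4. Dividing through by 3465/4 gives the monic gcd y^2 - 9y + 43.
Cancel y^2 - 9y + 43 from numerator and denominator to get the reduced form.

(-4y^2 + 8y - 220)/(y^2 + 2y - 63)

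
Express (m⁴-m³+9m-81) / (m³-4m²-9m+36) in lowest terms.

(m²-m+9)/(m-4)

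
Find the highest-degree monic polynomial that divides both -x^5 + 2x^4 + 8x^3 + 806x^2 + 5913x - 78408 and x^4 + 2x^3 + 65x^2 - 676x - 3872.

x^3 - 2x^2 + 73x - 968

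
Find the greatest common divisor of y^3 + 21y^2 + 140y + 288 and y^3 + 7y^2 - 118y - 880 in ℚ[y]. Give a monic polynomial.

y + 8

By polynomial division,
  y^3 + 21y^2 + 140y + 288 = (y^3 + 7y^2 - 118y - 880) + (14y^2 + 258y + 1168)
  y^3 + 7y^2 - 118y - 880 = ((1/14)y - 40/49)(14y^2 + 258y + 1168) + ((450/49)y + 3600/49)
  14y^2 + 258y + 1168 = ((343/225)y + 3577/225)((450/49)y + 3600/49) + (0)
Last nonzero remainder: (450/49)y + 3600/49. Dividing through by 450/49 gives the monic gcd y + 8.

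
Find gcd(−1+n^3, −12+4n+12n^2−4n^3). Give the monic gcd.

By polynomial division,
  n^3−1 = (−1/4)(−4n^3+12n^2+4n−12) + (3n^2+n−4)
  −4n^3+12n^2+4n−12 = (−(4/3)n+40/9)(3n^2+n−4) + (−(52/9)n+52/9)
  3n^2+n−4 = (−(27/52)n−9/13)(−(52/9)n+52/9) + (0)
Last nonzero remainder: −(52/9)n+52/9. Dividing through by −52/9 gives the monic gcd n−1.

−1+n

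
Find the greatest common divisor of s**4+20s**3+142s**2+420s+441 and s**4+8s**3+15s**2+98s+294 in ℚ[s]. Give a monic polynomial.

s**2+10s+21

Euclidean algorithm in ℚ[s]:
  s**4+20s**3+142s**2+420s+441 = (s**4+8s**3+15s**2+98s+294) + (12s**3+127s**2+322s+147)
  s**4+8s**3+15s**2+98s+294 = ((1/12)s−31/144)(12s**3+127s**2+322s+147) + ((2233/144)s**2+(11165/72)s+15631/48)
  12s**3+127s**2+322s+147 = ((1728/2233)s+144/319)((2233/144)s**2+(11165/72)s+15631/48) + (0)
Last nonzero remainder: (2233/144)s**2+(11165/72)s+15631/48. Dividing through by 2233/144 gives the monic gcd s**2+10s+21.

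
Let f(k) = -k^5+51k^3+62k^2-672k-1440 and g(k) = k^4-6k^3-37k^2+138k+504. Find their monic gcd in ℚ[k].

By polynomial division,
  -k^5+51k^3+62k^2-672k-1440 = (-k-6)(k^4-6k^3-37k^2+138k+504) + (-22k^3-22k^2+660k+1584)
  k^4-6k^3-37k^2+138k+504 = (-(1/22)k+7/22)(-22k^3-22k^2+660k+1584) + (0)
Last nonzero remainder: -22k^3-22k^2+660k+1584. Dividing through by -22 gives the monic gcd k^3+k^2-30k-72.

k^3+k^2-30k-72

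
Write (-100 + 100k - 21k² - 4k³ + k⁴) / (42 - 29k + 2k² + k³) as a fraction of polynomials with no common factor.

Apply the Euclidean algorithm:
  k⁴ - 4k³ - 21k² + 100k - 100 = (k - 6)(k³ + 2k² - 29k + 42) + (20k² - 116k + 152)
  k³ + 2k² - 29k + 42 = ((1/20)k + 39/100)(20k² - 116k + 152) + ((216/25)k - 432/25)
  20k² - 116k + 152 = ((125/54)k - 475/54)((216/25)k - 432/25) + (0)
Last nonzero remainder: (216/25)k - 432/25. Dividing through by 216/25 gives the monic gcd k - 2.
Cancel k - 2 from numerator and denominator to get the reduced form.

(50 - 25k - 2k² + k³)/(-21 + 4k + k²)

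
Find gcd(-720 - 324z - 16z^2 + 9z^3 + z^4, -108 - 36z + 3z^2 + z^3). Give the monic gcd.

-36 + z^2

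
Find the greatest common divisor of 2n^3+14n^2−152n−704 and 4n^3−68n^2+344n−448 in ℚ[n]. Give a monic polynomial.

Repeated division with remainder:
  2n^3+14n^2−152n−704 = (1/2)(4n^3−68n^2+344n−448) + (48n^2−324n−480)
  4n^3−68n^2+344n−448 = ((1/12)n−41/48)(48n^2−324n−480) + ((429/4)n−858)
  48n^2−324n−480 = ((64/143)n+80/143)((429/4)n−858) + (0)
Last nonzero remainder: (429/4)n−858. Dividing through by 429/4 gives the monic gcd n−8.

n−8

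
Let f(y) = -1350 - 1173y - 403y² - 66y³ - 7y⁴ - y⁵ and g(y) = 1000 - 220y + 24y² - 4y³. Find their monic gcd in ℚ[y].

50 - y + y²

Apply the Euclidean algorithm:
  -y⁵ - 7y⁴ - 66y³ - 403y² - 1173y - 1350 = ((1/4)y² + (13/4)y + 89/4)(-4y³ + 24y² - 220y + 1000) + (-472y² + 472y - 23600)
  -4y³ + 24y² - 220y + 1000 = ((1/118)y - 5/118)(-472y² + 472y - 23600) + (0)
Last nonzero remainder: -472y² + 472y - 23600. Dividing through by -472 gives the monic gcd y² - y + 50.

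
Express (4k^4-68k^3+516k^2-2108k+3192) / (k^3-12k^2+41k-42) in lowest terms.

(4k^2-28k+152)/(k-2)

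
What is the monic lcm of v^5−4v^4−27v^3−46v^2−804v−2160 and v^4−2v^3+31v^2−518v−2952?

Apply the Euclidean algorithm:
  v^5−4v^4−27v^3−46v^2−804v−2160 = (v−2)(v^4−2v^3+31v^2−518v−2952) + (−62v^3+534v^2+1112v−8064)
  v^4−2v^3+31v^2−518v−2952 = (−(1/62)v−205/1922)(−62v^3+534v^2+1112v−8064) + ((101762/961)v^2−(508810/961)v−3663432/961)
  −62v^3+534v^2+1112v−8064 = (−(29791/50881)v+107632/50881)((101762/961)v^2−(508810/961)v−3663432/961) + (0)
Last nonzero remainder: (101762/961)v^2−(508810/961)v−3663432/961. Dividing through by 101762/961 gives the monic gcd v^2−5v−36.
Then lcm(f, g) = f·g / gcd(f, g); expanding and making the result monic gives the answer.

v^7−v^6+43v^5−455v^4−3156v^3−8344v^2−72408v−177120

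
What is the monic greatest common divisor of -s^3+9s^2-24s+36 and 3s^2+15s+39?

1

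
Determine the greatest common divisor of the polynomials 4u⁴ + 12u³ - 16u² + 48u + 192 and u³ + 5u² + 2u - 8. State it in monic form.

u² + 6u + 8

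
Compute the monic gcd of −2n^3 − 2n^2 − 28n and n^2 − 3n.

n

Euclidean algorithm in ℚ[n]:
  −2n^3 − 2n^2 − 28n = (−2n − 8)(n^2 − 3n) + (−52n)
  n^2 − 3n = (−(1/52)n + 3/52)(−52n) + (0)
Last nonzero remainder: −52n. Dividing through by −52 gives the monic gcd n.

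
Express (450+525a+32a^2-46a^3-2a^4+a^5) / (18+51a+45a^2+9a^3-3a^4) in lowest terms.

(75+25a-3a^2-a^3)/(3+6a+3a^2)

Euclidean algorithm in ℚ[a]:
  a^5-2a^4-46a^3+32a^2+525a+450 = (-(1/3)a-1/3)(-3a^4+9a^3+45a^2+51a+18) + (-28a^3+64a^2+548a+456)
  -3a^4+9a^3+45a^2+51a+18 = ((3/28)a-15/196)(-28a^3+64a^2+548a+456) + (-(432/49)a^2+(2160/49)a+2592/49)
  -28a^3+64a^2+548a+456 = ((343/108)a+931/108)(-(432/49)a^2+(2160/49)a+2592/49) + (0)
Last nonzero remainder: -(432/49)a^2+(2160/49)a+2592/49. Dividing through by -432/49 gives the monic gcd a^2-5a-6.
Cancel a^2-5a-6 from numerator and denominator to get the reduced form.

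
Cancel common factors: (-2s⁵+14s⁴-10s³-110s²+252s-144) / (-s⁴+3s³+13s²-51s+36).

Repeated division with remainder:
  -2s⁵+14s⁴-10s³-110s²+252s-144 = (2s-8)(-s⁴+3s³+13s²-51s+36) + (-12s³+96s²-228s+144)
  -s⁴+3s³+13s²-51s+36 = ((1/12)s+5/12)(-12s³+96s²-228s+144) + (-8s²+32s-24)
  -12s³+96s²-228s+144 = ((3/2)s-6)(-8s²+32s-24) + (0)
Last nonzero remainder: -8s²+32s-24. Dividing through by -8 gives the monic gcd s²-4s+3.
Cancel s²-4s+3 from numerator and denominator to get the reduced form.

(2s³-6s²-20s+48)/(s²+s-12)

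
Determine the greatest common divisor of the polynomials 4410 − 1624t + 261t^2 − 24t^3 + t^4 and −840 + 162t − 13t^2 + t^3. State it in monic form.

−7 + t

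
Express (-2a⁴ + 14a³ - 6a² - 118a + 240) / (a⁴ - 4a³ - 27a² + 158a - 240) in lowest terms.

(-2a - 6)/(a + 6)

Apply the Euclidean algorithm:
  -2a⁴ + 14a³ - 6a² - 118a + 240 = (-2)(a⁴ - 4a³ - 27a² + 158a - 240) + (6a³ - 60a² + 198a - 240)
  a⁴ - 4a³ - 27a² + 158a - 240 = ((1/6)a + 1)(6a³ - 60a² + 198a - 240) + (0)
Last nonzero remainder: 6a³ - 60a² + 198a - 240. Dividing through by 6 gives the monic gcd a³ - 10a² + 33a - 40.
Cancel a³ - 10a² + 33a - 40 from numerator and denominator to get the reduced form.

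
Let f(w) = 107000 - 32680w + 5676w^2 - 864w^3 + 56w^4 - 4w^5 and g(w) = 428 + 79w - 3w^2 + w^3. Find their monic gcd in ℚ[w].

107 - 7w + w^2

Repeated division with remainder:
  -4w^5 + 56w^4 - 864w^3 + 5676w^2 - 32680w + 107000 = (-4w^2 + 44w - 416)(w^3 - 3w^2 + 79w + 428) + (2664w^2 - 18648w + 285048)
  w^3 - 3w^2 + 79w + 428 = ((1/2664)w + 1/666)(2664w^2 - 18648w + 285048) + (0)
Last nonzero remainder: 2664w^2 - 18648w + 285048. Dividing through by 2664 gives the monic gcd w^2 - 7w + 107.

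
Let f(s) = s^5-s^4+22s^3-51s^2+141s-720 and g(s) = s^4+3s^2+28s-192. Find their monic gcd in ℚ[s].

s^3-4s^2+19s-48

Repeated division with remainder:
  s^5-s^4+22s^3-51s^2+141s-720 = (s-1)(s^4+3s^2+28s-192) + (19s^3-76s^2+361s-912)
  s^4+3s^2+28s-192 = ((1/19)s+4/19)(19s^3-76s^2+361s-912) + (0)
Last nonzero remainder: 19s^3-76s^2+361s-912. Dividing through by 19 gives the monic gcd s^3-4s^2+19s-48.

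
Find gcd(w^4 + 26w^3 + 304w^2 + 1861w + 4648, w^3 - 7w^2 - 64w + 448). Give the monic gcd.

w + 8

Euclidean algorithm in ℚ[w]:
  w^4 + 26w^3 + 304w^2 + 1861w + 4648 = (w + 33)(w^3 - 7w^2 - 64w + 448) + (599w^2 + 3525w - 10136)
  w^3 - 7w^2 - 64w + 448 = ((1/599)w - 7718/358801)(599w^2 + 3525w - 10136) + ((10314150/358801)w + 82513200/358801)
  599w^2 + 3525w - 10136 = ((214921799/10314150)w - 64942981/1473450)((10314150/358801)w + 82513200/358801) + (0)
Last nonzero remainder: (10314150/358801)w + 82513200/358801. Dividing through by 10314150/358801 gives the monic gcd w + 8.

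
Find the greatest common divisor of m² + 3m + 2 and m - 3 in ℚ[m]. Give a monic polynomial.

1

Repeated division with remainder:
  m² + 3m + 2 = (m + 6)(m - 3) + (20)
  m - 3 = ((1/20)m - 3/20)(20) + (0)
The last nonzero remainder is the constant 20, so the polynomials are coprime and gcd = 1.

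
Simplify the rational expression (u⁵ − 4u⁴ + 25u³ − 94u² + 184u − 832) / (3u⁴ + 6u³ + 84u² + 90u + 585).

Apply the Euclidean algorithm:
  u⁵ − 4u⁴ + 25u³ − 94u² + 184u − 832 = ((1/3)u − 2)(3u⁴ + 6u³ + 84u² + 90u + 585) + (9u³ + 44u² + 169u + 338)
  3u⁴ + 6u³ + 84u² + 90u + 585 = ((1/3)u − 26/27)(9u³ + 44u² + 169u + 338) + ((1891/27)u² + (3782/27)u + 24583/27)
  9u³ + 44u² + 169u + 338 = ((243/1891)u + 702/1891)((1891/27)u² + (3782/27)u + 24583/27) + (0)
Last nonzero remainder: (1891/27)u² + (3782/27)u + 24583/27. Dividing through by 1891/27 gives the monic gcd u² + 2u + 13.
Cancel u² + 2u + 13 from numerator and denominator to get the reduced form.

(u³ − 6u² + 24u − 64)/(3u² + 45)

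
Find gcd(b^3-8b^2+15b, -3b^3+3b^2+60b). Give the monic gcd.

b^2-5b

Repeated division with remainder:
  b^3-8b^2+15b = (-1/3)(-3b^3+3b^2+60b) + (-7b^2+35b)
  -3b^3+3b^2+60b = ((3/7)b+12/7)(-7b^2+35b) + (0)
Last nonzero remainder: -7b^2+35b. Dividing through by -7 gives the monic gcd b^2-5b.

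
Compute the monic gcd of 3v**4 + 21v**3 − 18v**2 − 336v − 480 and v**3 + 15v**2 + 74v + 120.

Apply the Euclidean algorithm:
  3v**4 + 21v**3 − 18v**2 − 336v − 480 = (3v − 24)(v**3 + 15v**2 + 74v + 120) + (120v**2 + 1080v + 2400)
  v**3 + 15v**2 + 74v + 120 = ((1/120)v + 1/20)(120v**2 + 1080v + 2400) + (0)
Last nonzero remainder: 120v**2 + 1080v + 2400. Dividing through by 120 gives the monic gcd v**2 + 9v + 20.

v**2 + 9v + 20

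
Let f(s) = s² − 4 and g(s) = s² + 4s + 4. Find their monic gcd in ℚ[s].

Repeated division with remainder:
  s² − 4 = (s² + 4s + 4) + (−4s − 8)
  s² + 4s + 4 = (−(1/4)s − 1/2)(−4s − 8) + (0)
Last nonzero remainder: −4s − 8. Dividing through by −4 gives the monic gcd s + 2.

s + 2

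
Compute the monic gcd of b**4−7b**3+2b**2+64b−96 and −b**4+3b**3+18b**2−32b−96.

By polynomial division,
  b**4−7b**3+2b**2+64b−96 = (−1)(−b**4+3b**3+18b**2−32b−96) + (−4b**3+20b**2+32b−192)
  −b**4+3b**3+18b**2−32b−96 = ((1/4)b+1/2)(−4b**3+20b**2+32b−192) + (0)
Last nonzero remainder: −4b**3+20b**2+32b−192. Dividing through by −4 gives the monic gcd b**3−5b**2−8b+48.

b**3−5b**2−8b+48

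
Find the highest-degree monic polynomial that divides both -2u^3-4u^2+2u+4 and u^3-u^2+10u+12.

u+1

Euclidean algorithm in ℚ[u]:
  -2u^3-4u^2+2u+4 = (-2)(u^3-u^2+10u+12) + (-6u^2+22u+28)
  u^3-u^2+10u+12 = (-(1/6)u-4/9)(-6u^2+22u+28) + ((220/9)u+220/9)
  -6u^2+22u+28 = (-(27/110)u+63/55)((220/9)u+220/9) + (0)
Last nonzero remainder: (220/9)u+220/9. Dividing through by 220/9 gives the monic gcd u+1.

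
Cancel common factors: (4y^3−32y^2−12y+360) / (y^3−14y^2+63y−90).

(4y+12)/(y−3)

Repeated division with remainder:
  4y^3−32y^2−12y+360 = (4)(y^3−14y^2+63y−90) + (24y^2−264y+720)
  y^3−14y^2+63y−90 = ((1/24)y−1/8)(24y^2−264y+720) + (0)
Last nonzero remainder: 24y^2−264y+720. Dividing through by 24 gives the monic gcd y^2−11y+30.
Cancel y^2−11y+30 from numerator and denominator to get the reduced form.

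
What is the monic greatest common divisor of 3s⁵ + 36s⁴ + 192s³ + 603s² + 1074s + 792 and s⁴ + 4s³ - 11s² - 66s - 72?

By polynomial division,
  3s⁵ + 36s⁴ + 192s³ + 603s² + 1074s + 792 = (3s + 24)(s⁴ + 4s³ - 11s² - 66s - 72) + (129s³ + 1065s² + 2874s + 2520)
  s⁴ + 4s³ - 11s² - 66s - 72 = ((1/129)s - 61/1849)(129s³ + 1065s² + 2874s + 2520) + ((3432/1849)s² + (17160/1849)s + 20592/1849)
  129s³ + 1065s² + 2874s + 2520 = ((79507/1144)s + 64715/286)((3432/1849)s² + (17160/1849)s + 20592/1849) + (0)
Last nonzero remainder: (3432/1849)s² + (17160/1849)s + 20592/1849. Dividing through by 3432/1849 gives the monic gcd s² + 5s + 6.

s² + 5s + 6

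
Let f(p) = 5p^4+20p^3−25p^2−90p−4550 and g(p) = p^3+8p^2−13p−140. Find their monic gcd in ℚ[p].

Apply the Euclidean algorithm:
  5p^4+20p^3−25p^2−90p−4550 = (5p−20)(p^3+8p^2−13p−140) + (200p^2+350p−7350)
  p^3+8p^2−13p−140 = ((1/200)p+1/32)(200p^2+350p−7350) + ((205/16)p+1435/16)
  200p^2+350p−7350 = ((640/41)p−3360/41)((205/16)p+1435/16) + (0)
Last nonzero remainder: (205/16)p+1435/16. Dividing through by 205/16 gives the monic gcd p+7.

p+7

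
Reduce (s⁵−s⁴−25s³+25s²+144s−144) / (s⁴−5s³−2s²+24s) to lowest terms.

Apply the Euclidean algorithm:
  s⁵−s⁴−25s³+25s²+144s−144 = (s+4)(s⁴−5s³−2s²+24s) + (−3s³+9s²+48s−144)
  s⁴−5s³−2s²+24s = (−(1/3)s+2/3)(−3s³+9s²+48s−144) + (8s²−56s+96)
  −3s³+9s²+48s−144 = (−(3/8)s−3/2)(8s²−56s+96) + (0)
Last nonzero remainder: 8s²−56s+96. Dividing through by 8 gives the monic gcd s²−7s+12.
Cancel s²−7s+12 from numerator and denominator to get the reduced form.

(s³+6s²+5s−12)/(s²+2s)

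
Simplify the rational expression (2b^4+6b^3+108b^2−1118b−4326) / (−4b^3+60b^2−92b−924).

(−b^2−7b−103)/(2b−22)

Euclidean algorithm in ℚ[b]:
  2b^4+6b^3+108b^2−1118b−4326 = (−(1/2)b−9)(−4b^3+60b^2−92b−924) + (602b^2−2408b−12642)
  −4b^3+60b^2−92b−924 = (−(2/301)b+22/301)(602b^2−2408b−12642) + (0)
Last nonzero remainder: 602b^2−2408b−12642. Dividing through by 602 gives the monic gcd b^2−4b−21.
Cancel b^2−4b−21 from numerator and denominator to get the reduced form.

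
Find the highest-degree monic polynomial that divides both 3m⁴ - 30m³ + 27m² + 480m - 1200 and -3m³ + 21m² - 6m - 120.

m² - 9m + 20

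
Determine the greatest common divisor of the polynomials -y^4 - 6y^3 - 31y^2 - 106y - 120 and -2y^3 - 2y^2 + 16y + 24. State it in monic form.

y + 2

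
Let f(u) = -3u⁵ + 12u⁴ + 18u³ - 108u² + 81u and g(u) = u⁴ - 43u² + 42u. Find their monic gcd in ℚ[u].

u² - u

By polynomial division,
  -3u⁵ + 12u⁴ + 18u³ - 108u² + 81u = (-3u + 12)(u⁴ - 43u² + 42u) + (-111u³ + 534u² - 423u)
  u⁴ - 43u² + 42u = (-(1/111)u - 178/4107)(-111u³ + 534u² - 423u) + (-(32400/1369)u² + (32400/1369)u)
  -111u³ + 534u² - 423u = ((50653/10800)u - 64343/3600)(-(32400/1369)u² + (32400/1369)u) + (0)
Last nonzero remainder: -(32400/1369)u² + (32400/1369)u. Dividing through by -32400/1369 gives the monic gcd u² - u.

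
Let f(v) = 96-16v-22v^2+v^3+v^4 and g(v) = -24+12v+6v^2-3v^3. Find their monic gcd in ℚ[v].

-2+v

Apply the Euclidean algorithm:
  v^4+v^3-22v^2-16v+96 = (-(1/3)v-1)(-3v^3+6v^2+12v-24) + (-12v^2-12v+72)
  -3v^3+6v^2+12v-24 = ((1/4)v-3/4)(-12v^2-12v+72) + (-15v+30)
  -12v^2-12v+72 = ((4/5)v+12/5)(-15v+30) + (0)
Last nonzero remainder: -15v+30. Dividing through by -15 gives the monic gcd v-2.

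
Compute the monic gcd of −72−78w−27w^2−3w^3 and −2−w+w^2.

1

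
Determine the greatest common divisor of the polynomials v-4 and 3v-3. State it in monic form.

Repeated division with remainder:
  v-4 = (1/3)(3v-3) + (-3)
  3v-3 = (-v+1)(-3) + (0)
The last nonzero remainder is the constant -3, so the polynomials are coprime and gcd = 1.

1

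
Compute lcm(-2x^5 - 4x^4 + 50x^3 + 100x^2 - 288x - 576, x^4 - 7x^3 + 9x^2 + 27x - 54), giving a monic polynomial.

Apply the Euclidean algorithm:
  -2x^5 - 4x^4 + 50x^3 + 100x^2 - 288x - 576 = (-2x - 18)(x^4 - 7x^3 + 9x^2 + 27x - 54) + (-58x^3 + 316x^2 + 90x - 1548)
  x^4 - 7x^3 + 9x^2 + 27x - 54 = (-(1/58)x + 45/1682)(-58x^3 + 316x^2 + 90x - 1548) + ((1764/841)x^2 - (1764/841)x - 10584/841)
  -58x^3 + 316x^2 + 90x - 1548 = (-(24389/882)x + 36163/294)((1764/841)x^2 - (1764/841)x - 10584/841) + (0)
Last nonzero remainder: (1764/841)x^2 - (1764/841)x - 10584/841. Dividing through by 1764/841 gives the monic gcd x^2 - x - 6.
Then lcm(f, g) = f·g / gcd(f, g); expanding and making the result monic gives the answer.

x^7 - 4x^6 - 28x^5 + 118x^4 + 219x^3 - 1026x^2 - 432x + 2592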